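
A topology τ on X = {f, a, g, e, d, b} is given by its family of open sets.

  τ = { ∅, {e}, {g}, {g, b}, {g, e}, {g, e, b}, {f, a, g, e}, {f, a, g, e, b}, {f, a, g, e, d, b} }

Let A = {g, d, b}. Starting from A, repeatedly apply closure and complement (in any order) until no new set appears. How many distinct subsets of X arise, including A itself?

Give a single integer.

6

closure: X∖int(X∖A) = X∖{e} = {f, a, g, d, b}
Let k=closure and c=complement:
  1. A     = {g, d, b}
  2. kA    = {f, a, g, d, b}
  3. cA    = {f, a, e}
  4. ckA   = {e}
  5. kcA   = {f, a, e, d}
  6. ckcA  = {g, b}
— saturated at 6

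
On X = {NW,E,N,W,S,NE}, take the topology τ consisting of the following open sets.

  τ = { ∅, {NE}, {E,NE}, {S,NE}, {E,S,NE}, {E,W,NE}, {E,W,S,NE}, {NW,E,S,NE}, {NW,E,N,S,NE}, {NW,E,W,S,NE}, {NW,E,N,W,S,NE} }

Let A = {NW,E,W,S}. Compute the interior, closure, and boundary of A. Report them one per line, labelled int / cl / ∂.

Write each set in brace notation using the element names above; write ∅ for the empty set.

int(A) = ∅
cl(A)  = {NW,E,N,W,S}
∂A     = {NW,E,N,W,S}

opens ⊆ A: ∅; union → int = ∅
complement {N,NE}; its interior {NE}; cl(A) = X∖{NE} = {NW,E,N,W,S}
boundary = {NW,E,N,W,S} ∖ ∅ = {NW,E,N,W,S}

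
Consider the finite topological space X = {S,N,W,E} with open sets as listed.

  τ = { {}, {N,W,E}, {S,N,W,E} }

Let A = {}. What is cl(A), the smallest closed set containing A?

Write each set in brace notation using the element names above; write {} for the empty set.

complement {S,N,W,E}; its interior {S,N,W,E}; cl(A) = X∖{S,N,W,E} = {}

{}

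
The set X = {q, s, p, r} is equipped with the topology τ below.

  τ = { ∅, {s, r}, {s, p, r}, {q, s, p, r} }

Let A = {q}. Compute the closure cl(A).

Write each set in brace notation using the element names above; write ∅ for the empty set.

complement {s, p, r}; its interior {s, p, r}; cl(A) = X∖{s, p, r} = {q}

{q}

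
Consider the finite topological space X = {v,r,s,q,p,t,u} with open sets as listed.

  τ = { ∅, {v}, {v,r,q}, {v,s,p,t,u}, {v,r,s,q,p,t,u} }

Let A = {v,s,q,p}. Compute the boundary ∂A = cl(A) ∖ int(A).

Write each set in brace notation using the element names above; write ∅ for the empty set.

interior: largest open inside A is {v} (from ∅, {v})
cl via duality: int({r,t,u}) = ∅, so X∖∅ = {v,r,s,q,p,t,u}
cl∖int = {r,s,q,p,t,u}

{r,s,q,p,t,u}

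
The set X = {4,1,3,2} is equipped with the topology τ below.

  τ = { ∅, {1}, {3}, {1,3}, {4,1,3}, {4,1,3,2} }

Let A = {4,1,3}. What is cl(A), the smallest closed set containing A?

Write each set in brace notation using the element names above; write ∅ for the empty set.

{4,1,3,2}

cl via duality: int({2}) = ∅, so X∖∅ = {4,1,3,2}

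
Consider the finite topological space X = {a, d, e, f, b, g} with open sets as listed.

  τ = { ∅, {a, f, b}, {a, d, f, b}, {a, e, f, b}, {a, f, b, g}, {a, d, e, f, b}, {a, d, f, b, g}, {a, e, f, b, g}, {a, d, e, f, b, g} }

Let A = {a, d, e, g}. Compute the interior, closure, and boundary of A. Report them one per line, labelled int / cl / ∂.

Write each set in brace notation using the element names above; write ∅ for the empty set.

int(A) = ∅
cl(A)  = {a, d, e, f, b, g}
∂A     = {a, d, e, f, b, g}

interior: largest open inside A is ∅ (from ∅)
cl via duality: int({f, b}) = ∅, so X∖∅ = {a, d, e, f, b, g}
cl∖int = {a, d, e, f, b, g}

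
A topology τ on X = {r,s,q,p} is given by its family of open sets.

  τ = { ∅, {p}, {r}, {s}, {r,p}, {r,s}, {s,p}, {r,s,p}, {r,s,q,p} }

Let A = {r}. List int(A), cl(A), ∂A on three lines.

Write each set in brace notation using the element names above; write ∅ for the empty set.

interior: largest open inside A is {r} (from ∅, {r})
cl via duality: int({s,q,p}) = {s,p}, so X∖{s,p} = {r,q}
cl∖int = {q}

int(A) = {r}
cl(A)  = {r,q}
∂A     = {q}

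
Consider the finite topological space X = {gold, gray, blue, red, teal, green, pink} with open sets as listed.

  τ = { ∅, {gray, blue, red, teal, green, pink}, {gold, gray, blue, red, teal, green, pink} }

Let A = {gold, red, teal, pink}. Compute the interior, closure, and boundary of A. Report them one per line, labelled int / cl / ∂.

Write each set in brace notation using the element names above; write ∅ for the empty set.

int(A) = ∅
cl(A)  = {gold, gray, blue, red, teal, green, pink}
∂A     = {gold, gray, blue, red, teal, green, pink}

U open, U⊆A: ∅. int(A) = ⋃ = ∅
X∖A={gray, blue, green}, int(X∖A)=∅, hence cl(A)={gold, gray, blue, red, teal, green, pink}
∂A: remove int from cl → {gold, gray, blue, red, teal, green, pink}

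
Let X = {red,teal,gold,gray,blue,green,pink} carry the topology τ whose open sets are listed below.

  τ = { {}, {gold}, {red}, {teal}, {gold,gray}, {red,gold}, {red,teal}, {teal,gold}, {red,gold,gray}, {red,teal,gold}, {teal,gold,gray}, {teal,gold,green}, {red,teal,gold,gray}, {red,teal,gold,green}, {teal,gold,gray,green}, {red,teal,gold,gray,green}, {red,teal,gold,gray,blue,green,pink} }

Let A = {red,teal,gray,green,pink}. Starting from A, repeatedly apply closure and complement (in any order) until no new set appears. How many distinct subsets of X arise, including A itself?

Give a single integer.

8

complement {gold,blue}; its interior {gold}; cl(A) = X∖{gold} = {red,teal,gray,blue,green,pink}
With k = closure, c = complement:
  1. A     = {red,teal,gray,green,pink}
  2. kA    = {red,teal,gray,blue,green,pink}
  3. cA    = {gold,blue}
  4. ckA   = {gold}
  5. kcA   = {gold,gray,blue,green,pink}
  6. ckcA  = {red,teal}
  7. kckcA = {red,teal,blue,green,pink}
  8. ckckcA = {gold,gray}
k, c of each give nothing new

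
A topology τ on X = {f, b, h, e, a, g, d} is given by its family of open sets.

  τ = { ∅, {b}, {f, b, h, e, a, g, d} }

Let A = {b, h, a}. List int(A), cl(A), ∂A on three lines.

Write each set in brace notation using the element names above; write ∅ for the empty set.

int(A) = {b}
cl(A)  = {f, b, h, e, a, g, d}
∂A     = {f, h, e, a, g, d}

open subsets of A: ∅, {b}; so int(A) = {b}
closure: X∖int(X∖A) = X∖∅ = {f, b, h, e, a, g, d}
∂A = {f, b, h, e, a, g, d} minus {b} = {f, h, e, a, g, d}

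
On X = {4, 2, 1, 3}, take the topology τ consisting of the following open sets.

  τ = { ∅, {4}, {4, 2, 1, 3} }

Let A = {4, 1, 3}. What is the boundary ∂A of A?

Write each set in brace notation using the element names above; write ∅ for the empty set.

interior: largest open inside A is {4} (from ∅, {4})
cl via duality: int({2}) = ∅, so X∖∅ = {4, 2, 1, 3}
cl∖int = {2, 1, 3}

{2, 1, 3}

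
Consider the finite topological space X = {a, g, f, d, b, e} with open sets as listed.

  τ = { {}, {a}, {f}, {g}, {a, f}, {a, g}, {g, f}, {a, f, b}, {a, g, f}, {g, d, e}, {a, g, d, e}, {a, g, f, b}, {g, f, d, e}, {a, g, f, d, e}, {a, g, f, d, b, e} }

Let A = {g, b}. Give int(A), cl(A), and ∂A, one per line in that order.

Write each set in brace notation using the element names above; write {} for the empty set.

int(A) = {g}
cl(A)  = {g, d, b, e}
∂A     = {d, b, e}

open subsets of A: {}, {g}; so int(A) = {g}
closure: X∖int(X∖A) = X∖{a, f} = {g, d, b, e}
∂A = {g, d, b, e} minus {g} = {d, b, e}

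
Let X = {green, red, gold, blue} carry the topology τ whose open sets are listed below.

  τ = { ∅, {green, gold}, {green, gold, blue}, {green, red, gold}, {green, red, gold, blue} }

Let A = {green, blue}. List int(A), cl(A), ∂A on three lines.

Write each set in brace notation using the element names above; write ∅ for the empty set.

int(A) = ∅
cl(A)  = {green, red, gold, blue}
∂A     = {green, red, gold, blue}

open subsets of A: ∅; so int(A) = ∅
closure: X∖int(X∖A) = X∖∅ = {green, red, gold, blue}
∂A = {green, red, gold, blue} minus ∅ = {green, red, gold, blue}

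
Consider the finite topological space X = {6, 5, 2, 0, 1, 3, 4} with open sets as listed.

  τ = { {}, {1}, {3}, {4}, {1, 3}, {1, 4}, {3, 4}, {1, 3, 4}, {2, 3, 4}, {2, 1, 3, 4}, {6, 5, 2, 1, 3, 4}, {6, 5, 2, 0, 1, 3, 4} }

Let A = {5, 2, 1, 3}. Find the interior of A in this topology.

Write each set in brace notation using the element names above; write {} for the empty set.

interior: largest open inside A is {1, 3} (from {}, {3}, {1}, {1, 3})

{1, 3}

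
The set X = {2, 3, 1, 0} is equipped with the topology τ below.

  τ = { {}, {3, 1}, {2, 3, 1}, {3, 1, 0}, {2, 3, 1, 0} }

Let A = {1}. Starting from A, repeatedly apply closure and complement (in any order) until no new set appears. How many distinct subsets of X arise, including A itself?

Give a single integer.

4

cl via duality: int({2, 3, 0}) = {}, so X∖{} = {2, 3, 1, 0}
Write k for closure, c for complement:
  1. A     = {1}
  2. kA    = {2, 3, 1, 0}
  3. cA    = {2, 3, 0}
  4. ckA   = {}
applying k or c yields no new set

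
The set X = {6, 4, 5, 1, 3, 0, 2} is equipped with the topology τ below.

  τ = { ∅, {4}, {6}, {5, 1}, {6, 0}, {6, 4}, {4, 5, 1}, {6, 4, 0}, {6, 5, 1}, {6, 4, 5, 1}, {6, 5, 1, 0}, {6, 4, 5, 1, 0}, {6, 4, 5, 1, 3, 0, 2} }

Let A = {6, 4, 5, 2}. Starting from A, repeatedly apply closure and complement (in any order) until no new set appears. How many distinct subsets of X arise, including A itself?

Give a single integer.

closure: X∖int(X∖A) = X∖∅ = {6, 4, 5, 1, 3, 0, 2}
Let k=closure and c=complement:
  1. A     = {6, 4, 5, 2}
  2. kA    = {6, 4, 5, 1, 3, 0, 2}
  3. cA    = {1, 3, 0}
  4. ckA   = ∅
  5. kcA   = {5, 1, 3, 0, 2}
  6. ckcA  = {6, 4}
  7. kckcA = {6, 4, 3, 0, 2}
  8. ckckcA = {5, 1}
  9. kckckcA = {5, 1, 3, 2}
  10. ckckckcA = {6, 4, 0}
— saturated at 10

10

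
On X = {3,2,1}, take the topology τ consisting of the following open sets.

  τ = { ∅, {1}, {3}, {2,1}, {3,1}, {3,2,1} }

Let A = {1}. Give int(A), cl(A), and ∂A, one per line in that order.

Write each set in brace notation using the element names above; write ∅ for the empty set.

interior: largest open inside A is {1} (from ∅, {1})
cl via duality: int({3,2}) = {3}, so X∖{3} = {2,1}
cl∖int = {2}

int(A) = {1}
cl(A)  = {2,1}
∂A     = {2}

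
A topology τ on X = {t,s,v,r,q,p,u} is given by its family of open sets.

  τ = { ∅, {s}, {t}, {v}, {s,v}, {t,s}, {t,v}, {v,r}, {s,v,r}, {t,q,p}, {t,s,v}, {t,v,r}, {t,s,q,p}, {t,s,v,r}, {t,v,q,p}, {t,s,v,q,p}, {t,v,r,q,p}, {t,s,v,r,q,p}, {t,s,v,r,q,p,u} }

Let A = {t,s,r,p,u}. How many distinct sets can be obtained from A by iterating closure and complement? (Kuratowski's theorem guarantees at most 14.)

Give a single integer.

complement {v,q}; its interior {v}; cl(A) = X∖{v} = {t,s,r,q,p,u}
With k = closure, c = complement:
  1. A     = {t,s,r,p,u}
  2. kA    = {t,s,r,q,p,u}
  3. cA    = {v,q}
  4. ckA   = {v}
  5. kcA   = {v,r,q,p,u}
  6. kckA  = {v,r,u}
  7. ckcA  = {t,s}
  8. ckckA = {t,s,q,p}
  9. kckcA = {t,s,q,p,u}
  10. ckckcA = {v,r}
k, c of each give nothing new

10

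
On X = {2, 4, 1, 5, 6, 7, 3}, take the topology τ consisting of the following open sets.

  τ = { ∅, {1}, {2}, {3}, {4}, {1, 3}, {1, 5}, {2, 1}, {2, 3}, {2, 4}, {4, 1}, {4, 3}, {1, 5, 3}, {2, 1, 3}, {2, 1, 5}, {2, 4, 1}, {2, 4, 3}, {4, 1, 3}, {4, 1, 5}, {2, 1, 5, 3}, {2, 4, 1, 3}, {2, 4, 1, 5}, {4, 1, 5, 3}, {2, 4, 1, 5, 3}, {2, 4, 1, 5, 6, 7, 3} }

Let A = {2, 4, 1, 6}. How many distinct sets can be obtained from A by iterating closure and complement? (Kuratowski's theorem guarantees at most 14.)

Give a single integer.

X∖A={5, 7, 3}, int(X∖A)={3}, hence cl(A)={2, 4, 1, 5, 6, 7}
Orbit (k=closure, c=complement):
  1. A     = {2, 4, 1, 6}
  2. kA    = {2, 4, 1, 5, 6, 7}
  3. cA    = {5, 7, 3}
  4. ckA   = {3}
  5. kcA   = {5, 6, 7, 3}
  6. kckA  = {6, 7, 3}
  7. ckcA  = {2, 4, 1}
  8. ckckA = {2, 4, 1, 5}
(closed under both — stop)

8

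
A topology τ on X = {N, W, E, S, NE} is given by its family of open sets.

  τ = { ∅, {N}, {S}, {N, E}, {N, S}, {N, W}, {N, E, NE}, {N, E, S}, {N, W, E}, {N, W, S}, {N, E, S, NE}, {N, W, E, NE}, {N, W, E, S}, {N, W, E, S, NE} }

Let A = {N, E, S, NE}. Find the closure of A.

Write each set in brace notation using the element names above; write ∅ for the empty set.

{N, W, E, S, NE}

cl via duality: int({W}) = ∅, so X∖∅ = {N, W, E, S, NE}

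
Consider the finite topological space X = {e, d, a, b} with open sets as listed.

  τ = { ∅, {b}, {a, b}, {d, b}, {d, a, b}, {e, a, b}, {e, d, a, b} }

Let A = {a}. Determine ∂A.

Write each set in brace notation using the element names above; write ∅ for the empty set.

{e, a}

open subsets of A: ∅; so int(A) = ∅
closure: X∖int(X∖A) = X∖{d, b} = {e, a}
∂A = {e, a} minus ∅ = {e, a}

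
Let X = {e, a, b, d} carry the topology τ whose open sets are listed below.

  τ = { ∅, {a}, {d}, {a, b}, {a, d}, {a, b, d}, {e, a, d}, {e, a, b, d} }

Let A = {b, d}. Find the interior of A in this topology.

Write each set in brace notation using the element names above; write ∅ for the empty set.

{d}

opens ⊆ A: ∅, {d}; union → int = {d}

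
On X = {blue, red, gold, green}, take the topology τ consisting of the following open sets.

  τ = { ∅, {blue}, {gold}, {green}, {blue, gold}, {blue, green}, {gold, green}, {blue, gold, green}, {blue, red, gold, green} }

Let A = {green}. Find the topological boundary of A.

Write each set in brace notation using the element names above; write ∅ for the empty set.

interior: largest open inside A is {green} (from ∅, {green})
cl via duality: int({blue, red, gold}) = {blue, gold}, so X∖{blue, gold} = {red, green}
cl∖int = {red}

{red}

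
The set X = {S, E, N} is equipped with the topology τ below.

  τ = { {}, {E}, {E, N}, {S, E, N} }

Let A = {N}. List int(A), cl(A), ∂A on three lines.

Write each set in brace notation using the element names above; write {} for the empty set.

int(A) = {}
cl(A)  = {S, N}
∂A     = {S, N}

interior: largest open inside A is {} (from {})
cl via duality: int({S, E}) = {E}, so X∖{E} = {S, N}
cl∖int = {S, N}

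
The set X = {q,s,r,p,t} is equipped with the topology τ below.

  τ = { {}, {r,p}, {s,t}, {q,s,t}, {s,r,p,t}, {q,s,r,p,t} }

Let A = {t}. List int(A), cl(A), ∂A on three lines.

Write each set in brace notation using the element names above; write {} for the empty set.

int(A) = {}
cl(A)  = {q,s,t}
∂A     = {q,s,t}

interior: largest open inside A is {} (from {})
cl via duality: int({q,s,r,p}) = {r,p}, so X∖{r,p} = {q,s,t}
cl∖int = {q,s,t}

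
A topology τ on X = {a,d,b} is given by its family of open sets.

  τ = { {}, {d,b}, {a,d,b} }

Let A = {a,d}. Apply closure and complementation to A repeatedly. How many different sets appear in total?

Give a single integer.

4

complement {b}; its interior {}; cl(A) = X∖{} = {a,d,b}
With k = closure, c = complement:
  1. A     = {a,d}
  2. kA    = {a,d,b}
  3. cA    = {b}
  4. ckA   = {}
k, c of each give nothing new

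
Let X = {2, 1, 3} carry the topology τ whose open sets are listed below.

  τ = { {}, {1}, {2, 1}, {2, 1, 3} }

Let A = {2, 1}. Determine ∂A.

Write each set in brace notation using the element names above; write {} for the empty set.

{3}

interior: largest open inside A is {2, 1} (from {}, {1}, {2, 1})
cl via duality: int({3}) = {}, so X∖{} = {2, 1, 3}
cl∖int = {3}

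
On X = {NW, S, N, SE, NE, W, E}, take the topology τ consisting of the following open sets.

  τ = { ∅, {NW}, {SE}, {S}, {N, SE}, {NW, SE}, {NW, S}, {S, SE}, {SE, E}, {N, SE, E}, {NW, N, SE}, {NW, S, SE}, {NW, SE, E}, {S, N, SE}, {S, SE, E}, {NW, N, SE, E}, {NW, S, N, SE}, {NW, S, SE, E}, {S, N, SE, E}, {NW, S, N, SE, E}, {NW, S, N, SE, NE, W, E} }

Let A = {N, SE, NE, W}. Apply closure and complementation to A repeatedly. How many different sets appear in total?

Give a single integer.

8

cl via duality: int({NW, S, E}) = {NW, S}, so X∖{NW, S} = {N, SE, NE, W, E}
Write k for closure, c for complement:
  1. A     = {N, SE, NE, W}
  2. kA    = {N, SE, NE, W, E}
  3. cA    = {NW, S, E}
  4. ckA   = {NW, S}
  5. kcA   = {NW, S, NE, W, E}
  6. kckA  = {NW, S, NE, W}
  7. ckcA  = {N, SE}
  8. ckckA = {N, SE, E}
applying k or c yields no new set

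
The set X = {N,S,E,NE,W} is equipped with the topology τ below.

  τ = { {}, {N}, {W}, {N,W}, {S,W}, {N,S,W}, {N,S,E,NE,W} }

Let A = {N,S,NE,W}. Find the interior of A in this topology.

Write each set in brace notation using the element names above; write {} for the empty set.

{N,S,W}

opens ⊆ A: {}, {W}, {N}, {N,W}, {S,W}, {N,S,W}; union → int = {N,S,W}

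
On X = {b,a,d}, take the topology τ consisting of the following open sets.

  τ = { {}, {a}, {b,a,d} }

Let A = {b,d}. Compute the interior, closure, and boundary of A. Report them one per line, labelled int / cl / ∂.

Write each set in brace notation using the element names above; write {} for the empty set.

int(A) = {}
cl(A)  = {b,d}
∂A     = {b,d}

interior: largest open inside A is {} (from {})
cl via duality: int({a}) = {a}, so X∖{a} = {b,d}
cl∖int = {b,d}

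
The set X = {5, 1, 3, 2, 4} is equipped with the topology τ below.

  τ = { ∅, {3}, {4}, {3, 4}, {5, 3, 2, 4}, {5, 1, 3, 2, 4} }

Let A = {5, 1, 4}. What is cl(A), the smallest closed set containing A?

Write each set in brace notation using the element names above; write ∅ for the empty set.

X∖A={3, 2}, int(X∖A)={3}, hence cl(A)={5, 1, 2, 4}

{5, 1, 2, 4}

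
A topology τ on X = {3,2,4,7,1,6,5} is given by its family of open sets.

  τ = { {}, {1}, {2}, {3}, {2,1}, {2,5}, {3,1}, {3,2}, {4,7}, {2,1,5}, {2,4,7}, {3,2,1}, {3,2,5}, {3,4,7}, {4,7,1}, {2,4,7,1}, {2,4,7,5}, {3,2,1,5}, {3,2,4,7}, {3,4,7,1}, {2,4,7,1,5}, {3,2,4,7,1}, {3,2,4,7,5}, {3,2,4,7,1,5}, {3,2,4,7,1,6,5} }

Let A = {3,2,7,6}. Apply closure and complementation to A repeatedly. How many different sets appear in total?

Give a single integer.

12

closure: X∖int(X∖A) = X∖{1} = {3,2,4,7,6,5}
Let k=closure and c=complement:
  1. A     = {3,2,7,6}
  2. kA    = {3,2,4,7,6,5}
  3. cA    = {4,1,5}
  4. ckA   = {1}
  5. kcA   = {4,7,1,6,5}
  6. kckA  = {1,6}
  7. ckcA  = {3,2}
  8. ckckA = {3,2,4,7,5}
  9. kckcA = {3,2,6,5}
  10. ckckcA = {4,7,1}
  11. kckckcA = {4,7,1,6}
  12. ckckckcA = {3,2,5}
— saturated at 12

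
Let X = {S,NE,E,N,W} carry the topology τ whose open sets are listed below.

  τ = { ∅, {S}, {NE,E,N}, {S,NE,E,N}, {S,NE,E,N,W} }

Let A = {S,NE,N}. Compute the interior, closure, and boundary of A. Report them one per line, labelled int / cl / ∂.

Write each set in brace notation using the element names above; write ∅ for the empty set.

int(A) = {S}
cl(A)  = {S,NE,E,N,W}
∂A     = {NE,E,N,W}

opens ⊆ A: ∅, {S}; union → int = {S}
complement {E,W}; its interior ∅; cl(A) = X∖∅ = {S,NE,E,N,W}
boundary = {S,NE,E,N,W} ∖ {S} = {NE,E,N,W}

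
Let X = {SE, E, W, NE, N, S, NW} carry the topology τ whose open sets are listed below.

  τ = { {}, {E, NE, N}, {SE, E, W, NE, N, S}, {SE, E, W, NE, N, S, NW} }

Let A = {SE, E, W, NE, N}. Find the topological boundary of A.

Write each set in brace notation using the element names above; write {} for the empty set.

{SE, W, S, NW}

opens ⊆ A: {}, {E, NE, N}; union → int = {E, NE, N}
complement {S, NW}; its interior {}; cl(A) = X∖{} = {SE, E, W, NE, N, S, NW}
boundary = {SE, E, W, NE, N, S, NW} ∖ {E, NE, N} = {SE, W, S, NW}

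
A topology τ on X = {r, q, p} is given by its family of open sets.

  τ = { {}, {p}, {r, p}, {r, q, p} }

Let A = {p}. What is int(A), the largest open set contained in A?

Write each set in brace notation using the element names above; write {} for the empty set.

open subsets of A: {}, {p}; so int(A) = {p}

{p}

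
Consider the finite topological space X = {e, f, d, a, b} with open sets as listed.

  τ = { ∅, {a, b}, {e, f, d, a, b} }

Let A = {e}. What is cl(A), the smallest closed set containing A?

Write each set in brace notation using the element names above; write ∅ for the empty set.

{e, f, d}

closure: X∖int(X∖A) = X∖{a, b} = {e, f, d}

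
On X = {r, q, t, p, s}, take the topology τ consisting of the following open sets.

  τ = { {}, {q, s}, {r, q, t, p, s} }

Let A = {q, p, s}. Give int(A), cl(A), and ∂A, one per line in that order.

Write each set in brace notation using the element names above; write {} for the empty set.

open subsets of A: {}, {q, s}; so int(A) = {q, s}
closure: X∖int(X∖A) = X∖{} = {r, q, t, p, s}
∂A = {r, q, t, p, s} minus {q, s} = {r, t, p}

int(A) = {q, s}
cl(A)  = {r, q, t, p, s}
∂A     = {r, t, p}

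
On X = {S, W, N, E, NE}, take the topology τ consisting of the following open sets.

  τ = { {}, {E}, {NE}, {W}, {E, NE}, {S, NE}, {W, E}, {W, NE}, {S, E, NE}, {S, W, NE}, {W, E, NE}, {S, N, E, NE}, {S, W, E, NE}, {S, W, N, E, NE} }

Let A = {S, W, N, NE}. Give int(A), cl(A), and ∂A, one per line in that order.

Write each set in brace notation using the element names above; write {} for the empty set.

int(A) = {S, W, NE}
cl(A)  = {S, W, N, NE}
∂A     = {N}

U open, U⊆A: {}, {NE}, {W}, {W, NE}, {S, NE}, {S, W, NE}. int(A) = ⋃ = {S, W, NE}
X∖A={E}, int(X∖A)={E}, hence cl(A)={S, W, N, NE}
∂A: remove int from cl → {N}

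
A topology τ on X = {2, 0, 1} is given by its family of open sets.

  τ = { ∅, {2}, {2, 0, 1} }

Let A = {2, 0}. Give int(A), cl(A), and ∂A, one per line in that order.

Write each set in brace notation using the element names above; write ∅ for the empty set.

int(A) = {2}
cl(A)  = {2, 0, 1}
∂A     = {0, 1}

open subsets of A: ∅, {2}; so int(A) = {2}
closure: X∖int(X∖A) = X∖∅ = {2, 0, 1}
∂A = {2, 0, 1} minus {2} = {0, 1}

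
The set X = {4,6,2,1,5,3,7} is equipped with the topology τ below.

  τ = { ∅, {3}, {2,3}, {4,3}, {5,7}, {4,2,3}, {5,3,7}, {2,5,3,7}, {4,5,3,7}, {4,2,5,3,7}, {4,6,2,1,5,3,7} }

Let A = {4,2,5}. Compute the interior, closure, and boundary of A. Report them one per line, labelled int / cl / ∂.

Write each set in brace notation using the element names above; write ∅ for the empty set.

interior: largest open inside A is ∅ (from ∅)
cl via duality: int({6,1,3,7}) = {3}, so X∖{3} = {4,6,2,1,5,7}
cl∖int = {4,6,2,1,5,7}

int(A) = ∅
cl(A)  = {4,6,2,1,5,7}
∂A     = {4,6,2,1,5,7}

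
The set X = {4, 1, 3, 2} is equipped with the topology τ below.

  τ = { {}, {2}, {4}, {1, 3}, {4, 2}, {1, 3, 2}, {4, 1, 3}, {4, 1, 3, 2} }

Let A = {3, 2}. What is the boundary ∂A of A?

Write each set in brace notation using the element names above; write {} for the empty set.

{1, 3}

U open, U⊆A: {}, {2}. int(A) = ⋃ = {2}
X∖A={4, 1}, int(X∖A)={4}, hence cl(A)={1, 3, 2}
∂A: remove int from cl → {1, 3}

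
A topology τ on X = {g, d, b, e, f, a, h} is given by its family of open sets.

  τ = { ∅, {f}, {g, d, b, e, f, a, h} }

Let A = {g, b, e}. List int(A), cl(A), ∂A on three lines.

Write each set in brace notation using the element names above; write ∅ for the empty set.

interior: largest open inside A is ∅ (from ∅)
cl via duality: int({d, f, a, h}) = {f}, so X∖{f} = {g, d, b, e, a, h}
cl∖int = {g, d, b, e, a, h}

int(A) = ∅
cl(A)  = {g, d, b, e, a, h}
∂A     = {g, d, b, e, a, h}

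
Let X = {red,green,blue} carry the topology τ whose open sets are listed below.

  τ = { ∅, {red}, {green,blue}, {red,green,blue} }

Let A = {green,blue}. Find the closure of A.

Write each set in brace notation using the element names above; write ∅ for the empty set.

complement {red}; its interior {red}; cl(A) = X∖{red} = {green,blue}

{green,blue}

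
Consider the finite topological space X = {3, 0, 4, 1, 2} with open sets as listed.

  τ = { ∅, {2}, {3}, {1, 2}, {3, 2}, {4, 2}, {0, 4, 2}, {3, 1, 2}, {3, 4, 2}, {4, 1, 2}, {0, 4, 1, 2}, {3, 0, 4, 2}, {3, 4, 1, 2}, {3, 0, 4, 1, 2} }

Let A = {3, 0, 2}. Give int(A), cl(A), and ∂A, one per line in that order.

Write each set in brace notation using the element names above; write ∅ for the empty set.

opens ⊆ A: ∅, {2}, {3}, {3, 2}; union → int = {3, 2}
complement {4, 1}; its interior ∅; cl(A) = X∖∅ = {3, 0, 4, 1, 2}
boundary = {3, 0, 4, 1, 2} ∖ {3, 2} = {0, 4, 1}

int(A) = {3, 2}
cl(A)  = {3, 0, 4, 1, 2}
∂A     = {0, 4, 1}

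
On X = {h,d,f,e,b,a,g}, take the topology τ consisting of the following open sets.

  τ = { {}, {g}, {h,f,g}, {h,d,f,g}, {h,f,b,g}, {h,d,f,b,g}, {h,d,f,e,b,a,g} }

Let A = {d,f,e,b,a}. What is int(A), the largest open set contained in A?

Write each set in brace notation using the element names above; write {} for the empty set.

{}

interior: largest open inside A is {} (from {})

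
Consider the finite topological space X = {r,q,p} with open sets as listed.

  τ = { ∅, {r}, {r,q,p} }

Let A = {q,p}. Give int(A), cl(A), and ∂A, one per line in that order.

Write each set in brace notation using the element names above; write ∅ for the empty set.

int(A) = ∅
cl(A)  = {q,p}
∂A     = {q,p}

interior: largest open inside A is ∅ (from ∅)
cl via duality: int({r}) = {r}, so X∖{r} = {q,p}
cl∖int = {q,p}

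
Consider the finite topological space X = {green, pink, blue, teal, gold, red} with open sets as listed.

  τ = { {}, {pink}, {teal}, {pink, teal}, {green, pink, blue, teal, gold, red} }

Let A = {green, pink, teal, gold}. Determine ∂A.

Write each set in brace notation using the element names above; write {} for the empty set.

interior: largest open inside A is {pink, teal} (from {}, {pink}, {teal}, {pink, teal})
cl via duality: int({blue, red}) = {}, so X∖{} = {green, pink, blue, teal, gold, red}
cl∖int = {green, blue, gold, red}

{green, blue, gold, red}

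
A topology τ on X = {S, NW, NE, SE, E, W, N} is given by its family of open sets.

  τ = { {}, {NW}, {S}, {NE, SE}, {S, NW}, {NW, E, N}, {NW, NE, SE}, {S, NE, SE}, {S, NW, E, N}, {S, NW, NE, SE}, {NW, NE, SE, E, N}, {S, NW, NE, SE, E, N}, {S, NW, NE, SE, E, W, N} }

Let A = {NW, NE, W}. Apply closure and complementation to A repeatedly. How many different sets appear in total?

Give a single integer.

closure: X∖int(X∖A) = X∖{S} = {NW, NE, SE, E, W, N}
Let k=closure and c=complement:
  1. A     = {NW, NE, W}
  2. kA    = {NW, NE, SE, E, W, N}
  3. cA    = {S, SE, E, N}
  4. ckA   = {S}
  5. kcA   = {S, NE, SE, E, W, N}
  6. kckA  = {S, W}
  7. ckcA  = {NW}
  8. ckckA = {NW, NE, SE, E, N}
  9. kckcA = {NW, E, W, N}
  10. ckckcA = {S, NE, SE}
  11. kckckcA = {S, NE, SE, W}
  12. ckckckcA = {NW, E, N}
— saturated at 12

12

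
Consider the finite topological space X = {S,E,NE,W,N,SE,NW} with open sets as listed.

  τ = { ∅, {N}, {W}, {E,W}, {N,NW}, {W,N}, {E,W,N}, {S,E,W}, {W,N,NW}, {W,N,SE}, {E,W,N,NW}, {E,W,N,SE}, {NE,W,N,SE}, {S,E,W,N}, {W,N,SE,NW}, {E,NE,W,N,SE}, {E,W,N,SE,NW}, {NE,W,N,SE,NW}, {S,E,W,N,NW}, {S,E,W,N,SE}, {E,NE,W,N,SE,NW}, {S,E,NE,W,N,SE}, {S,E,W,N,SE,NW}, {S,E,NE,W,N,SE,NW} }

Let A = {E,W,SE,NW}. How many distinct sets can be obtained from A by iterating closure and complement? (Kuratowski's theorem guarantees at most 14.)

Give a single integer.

cl via duality: int({S,NE,N}) = {N}, so X∖{N} = {S,E,NE,W,SE,NW}
Write k for closure, c for complement:
  1. A     = {E,W,SE,NW}
  2. kA    = {S,E,NE,W,SE,NW}
  3. cA    = {S,NE,N}
  4. ckA   = {N}
  5. kcA   = {S,NE,N,SE,NW}
  6. kckA  = {NE,N,SE,NW}
  7. ckcA  = {E,W}
  8. ckckA = {S,E,W}
  9. kckcA = {S,E,NE,W,SE}
  10. ckckcA = {N,NW}
applying k or c yields no new set

10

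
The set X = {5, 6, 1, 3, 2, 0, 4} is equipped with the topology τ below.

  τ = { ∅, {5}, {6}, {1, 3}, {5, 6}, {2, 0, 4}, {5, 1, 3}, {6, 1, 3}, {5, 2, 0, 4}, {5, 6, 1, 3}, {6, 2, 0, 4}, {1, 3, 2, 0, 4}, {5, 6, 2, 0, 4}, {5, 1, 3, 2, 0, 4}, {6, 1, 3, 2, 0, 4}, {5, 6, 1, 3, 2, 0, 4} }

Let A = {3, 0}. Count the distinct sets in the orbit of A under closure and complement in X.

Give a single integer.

closure: X∖int(X∖A) = X∖{5, 6} = {1, 3, 2, 0, 4}
Let k=closure and c=complement:
  1. A     = {3, 0}
  2. kA    = {1, 3, 2, 0, 4}
  3. cA    = {5, 6, 1, 2, 4}
  4. ckA   = {5, 6}
  5. kcA   = {5, 6, 1, 3, 2, 0, 4}
  6. ckcA  = ∅
— saturated at 6

6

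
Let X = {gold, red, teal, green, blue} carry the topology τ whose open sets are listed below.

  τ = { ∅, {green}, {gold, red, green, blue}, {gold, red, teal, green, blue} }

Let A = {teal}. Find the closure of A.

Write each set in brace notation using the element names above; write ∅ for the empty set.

closure: X∖int(X∖A) = X∖{gold, red, green, blue} = {teal}

{teal}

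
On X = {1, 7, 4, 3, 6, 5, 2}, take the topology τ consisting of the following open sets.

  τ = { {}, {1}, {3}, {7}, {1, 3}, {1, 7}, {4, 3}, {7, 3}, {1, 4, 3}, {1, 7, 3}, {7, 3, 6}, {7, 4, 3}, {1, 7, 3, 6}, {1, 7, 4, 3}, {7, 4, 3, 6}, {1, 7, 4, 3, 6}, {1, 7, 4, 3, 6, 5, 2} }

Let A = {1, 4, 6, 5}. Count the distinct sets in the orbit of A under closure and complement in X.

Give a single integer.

complement {7, 3, 2}; its interior {7, 3}; cl(A) = X∖{7, 3} = {1, 4, 6, 5, 2}
With k = closure, c = complement:
  1. A     = {1, 4, 6, 5}
  2. kA    = {1, 4, 6, 5, 2}
  3. cA    = {7, 3, 2}
  4. ckA   = {7, 3}
  5. kcA   = {7, 4, 3, 6, 5, 2}
  6. ckcA  = {1}
  7. kckcA = {1, 5, 2}
  8. ckckcA = {7, 4, 3, 6}
k, c of each give nothing new

8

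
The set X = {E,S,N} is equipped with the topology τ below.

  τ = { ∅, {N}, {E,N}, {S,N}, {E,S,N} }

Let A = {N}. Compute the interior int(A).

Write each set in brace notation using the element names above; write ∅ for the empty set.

{N}

U open, U⊆A: ∅, {N}. int(A) = ⋃ = {N}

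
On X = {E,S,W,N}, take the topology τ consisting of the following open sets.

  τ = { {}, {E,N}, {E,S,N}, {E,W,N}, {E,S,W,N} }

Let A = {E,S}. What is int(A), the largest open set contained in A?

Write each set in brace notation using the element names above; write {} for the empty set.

open subsets of A: {}; so int(A) = {}

{}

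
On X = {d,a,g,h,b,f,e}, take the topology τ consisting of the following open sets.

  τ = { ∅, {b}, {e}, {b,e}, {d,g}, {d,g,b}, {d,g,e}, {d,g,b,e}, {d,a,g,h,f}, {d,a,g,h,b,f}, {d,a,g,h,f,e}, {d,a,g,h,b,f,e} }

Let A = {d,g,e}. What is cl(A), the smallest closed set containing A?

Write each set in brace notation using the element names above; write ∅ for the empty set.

complement {a,h,b,f}; its interior {b}; cl(A) = X∖{b} = {d,a,g,h,f,e}

{d,a,g,h,f,e}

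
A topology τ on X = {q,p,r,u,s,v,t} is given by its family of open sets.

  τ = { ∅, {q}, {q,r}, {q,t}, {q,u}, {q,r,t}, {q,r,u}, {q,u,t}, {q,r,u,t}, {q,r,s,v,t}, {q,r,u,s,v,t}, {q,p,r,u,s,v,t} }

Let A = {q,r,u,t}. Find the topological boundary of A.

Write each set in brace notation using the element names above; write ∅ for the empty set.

{p,s,v}

interior: largest open inside A is {q,r,u,t} (from ∅, {q}, {q,u}, {q,r}, {q,t}, {q,u,t}, {q,r,t}, {q,r,u}, {q,r,u,t})
cl via duality: int({p,s,v}) = ∅, so X∖∅ = {q,p,r,u,s,v,t}
cl∖int = {p,s,v}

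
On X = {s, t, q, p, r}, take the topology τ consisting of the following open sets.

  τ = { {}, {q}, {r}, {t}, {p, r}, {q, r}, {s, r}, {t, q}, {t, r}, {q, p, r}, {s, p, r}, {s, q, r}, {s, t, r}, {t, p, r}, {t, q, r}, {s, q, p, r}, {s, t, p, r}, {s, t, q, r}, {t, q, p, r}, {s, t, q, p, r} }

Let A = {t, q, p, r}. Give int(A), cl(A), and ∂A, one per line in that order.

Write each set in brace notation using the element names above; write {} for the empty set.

int(A) = {t, q, p, r}
cl(A)  = {s, t, q, p, r}
∂A     = {s}

U open, U⊆A: {}, {t}, {q}, {r}, {q, r}, {t, q}, {p, r}, {t, r}, {t, q, r}, {t, p, r}, {q, p, r}, {t, q, p, r}. int(A) = ⋃ = {t, q, p, r}
X∖A={s}, int(X∖A)={}, hence cl(A)={s, t, q, p, r}
∂A: remove int from cl → {s}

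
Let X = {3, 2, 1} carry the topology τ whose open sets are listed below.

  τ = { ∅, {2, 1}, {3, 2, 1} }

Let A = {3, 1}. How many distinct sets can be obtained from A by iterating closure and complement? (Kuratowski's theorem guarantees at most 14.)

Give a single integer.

4

closure: X∖int(X∖A) = X∖∅ = {3, 2, 1}
Let k=closure and c=complement:
  1. A     = {3, 1}
  2. kA    = {3, 2, 1}
  3. cA    = {2}
  4. ckA   = ∅
— saturated at 4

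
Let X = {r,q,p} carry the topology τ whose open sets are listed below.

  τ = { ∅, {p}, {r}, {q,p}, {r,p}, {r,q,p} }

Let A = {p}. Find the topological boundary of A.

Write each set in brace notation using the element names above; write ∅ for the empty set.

U open, U⊆A: ∅, {p}. int(A) = ⋃ = {p}
X∖A={r,q}, int(X∖A)={r}, hence cl(A)={q,p}
∂A: remove int from cl → {q}

{q}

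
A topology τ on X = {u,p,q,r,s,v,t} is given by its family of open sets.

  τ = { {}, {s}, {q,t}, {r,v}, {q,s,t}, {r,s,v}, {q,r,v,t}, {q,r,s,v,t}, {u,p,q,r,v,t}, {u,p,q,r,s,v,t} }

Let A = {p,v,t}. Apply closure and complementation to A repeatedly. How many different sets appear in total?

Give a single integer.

6

complement {u,q,r,s}; its interior {s}; cl(A) = X∖{s} = {u,p,q,r,v,t}
With k = closure, c = complement:
  1. A     = {p,v,t}
  2. kA    = {u,p,q,r,v,t}
  3. cA    = {u,q,r,s}
  4. ckA   = {s}
  5. kcA   = {u,p,q,r,s,v,t}
  6. ckcA  = {}
k, c of each give nothing new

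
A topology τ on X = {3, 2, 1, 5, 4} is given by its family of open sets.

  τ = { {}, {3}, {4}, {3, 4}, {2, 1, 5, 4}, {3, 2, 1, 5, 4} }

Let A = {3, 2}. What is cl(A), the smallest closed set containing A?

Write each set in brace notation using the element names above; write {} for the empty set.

X∖A={1, 5, 4}, int(X∖A)={4}, hence cl(A)={3, 2, 1, 5}

{3, 2, 1, 5}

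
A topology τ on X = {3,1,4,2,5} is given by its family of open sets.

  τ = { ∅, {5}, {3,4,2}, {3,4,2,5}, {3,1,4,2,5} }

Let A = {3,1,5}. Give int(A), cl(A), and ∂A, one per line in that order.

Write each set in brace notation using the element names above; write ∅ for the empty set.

int(A) = {5}
cl(A)  = {3,1,4,2,5}
∂A     = {3,1,4,2}

open subsets of A: ∅, {5}; so int(A) = {5}
closure: X∖int(X∖A) = X∖∅ = {3,1,4,2,5}
∂A = {3,1,4,2,5} minus {5} = {3,1,4,2}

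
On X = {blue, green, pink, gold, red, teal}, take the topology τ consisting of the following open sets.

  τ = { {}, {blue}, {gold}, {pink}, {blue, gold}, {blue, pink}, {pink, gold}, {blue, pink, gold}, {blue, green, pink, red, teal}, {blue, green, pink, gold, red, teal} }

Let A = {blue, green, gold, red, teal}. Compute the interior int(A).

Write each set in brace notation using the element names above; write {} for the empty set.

interior: largest open inside A is {blue, gold} (from {}, {gold}, {blue}, {blue, gold})

{blue, gold}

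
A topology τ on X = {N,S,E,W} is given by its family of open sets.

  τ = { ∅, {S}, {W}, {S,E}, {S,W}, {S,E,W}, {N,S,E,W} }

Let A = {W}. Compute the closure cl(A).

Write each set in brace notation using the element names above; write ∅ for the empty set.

{N,W}

closure: X∖int(X∖A) = X∖{S,E} = {N,W}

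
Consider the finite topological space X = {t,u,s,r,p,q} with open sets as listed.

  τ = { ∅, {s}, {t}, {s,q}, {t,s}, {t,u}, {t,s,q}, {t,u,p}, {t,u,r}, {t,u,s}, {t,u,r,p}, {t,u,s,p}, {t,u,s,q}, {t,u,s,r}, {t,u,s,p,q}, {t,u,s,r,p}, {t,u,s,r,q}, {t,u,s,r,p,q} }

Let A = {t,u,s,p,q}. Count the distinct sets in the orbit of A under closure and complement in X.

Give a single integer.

4

cl via duality: int({r}) = ∅, so X∖∅ = {t,u,s,r,p,q}
Write k for closure, c for complement:
  1. A     = {t,u,s,p,q}
  2. kA    = {t,u,s,r,p,q}
  3. cA    = {r}
  4. ckA   = ∅
applying k or c yields no new set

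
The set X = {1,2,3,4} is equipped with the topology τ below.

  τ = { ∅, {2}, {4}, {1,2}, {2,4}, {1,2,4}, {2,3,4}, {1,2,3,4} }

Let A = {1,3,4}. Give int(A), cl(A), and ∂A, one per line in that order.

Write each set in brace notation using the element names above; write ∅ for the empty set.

interior: largest open inside A is {4} (from ∅, {4})
cl via duality: int({2}) = {2}, so X∖{2} = {1,3,4}
cl∖int = {1,3}

int(A) = {4}
cl(A)  = {1,3,4}
∂A     = {1,3}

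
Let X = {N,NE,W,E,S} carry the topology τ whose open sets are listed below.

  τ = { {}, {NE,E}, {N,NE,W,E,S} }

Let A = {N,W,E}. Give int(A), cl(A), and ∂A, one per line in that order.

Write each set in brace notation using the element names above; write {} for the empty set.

open subsets of A: {}; so int(A) = {}
closure: X∖int(X∖A) = X∖{} = {N,NE,W,E,S}
∂A = {N,NE,W,E,S} minus {} = {N,NE,W,E,S}

int(A) = {}
cl(A)  = {N,NE,W,E,S}
∂A     = {N,NE,W,E,S}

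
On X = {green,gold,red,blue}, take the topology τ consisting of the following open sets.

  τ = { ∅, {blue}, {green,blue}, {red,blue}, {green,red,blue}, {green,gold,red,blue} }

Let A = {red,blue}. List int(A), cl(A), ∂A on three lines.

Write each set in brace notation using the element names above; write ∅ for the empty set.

open subsets of A: ∅, {blue}, {red,blue}; so int(A) = {red,blue}
closure: X∖int(X∖A) = X∖∅ = {green,gold,red,blue}
∂A = {green,gold,red,blue} minus {red,blue} = {green,gold}

int(A) = {red,blue}
cl(A)  = {green,gold,red,blue}
∂A     = {green,gold}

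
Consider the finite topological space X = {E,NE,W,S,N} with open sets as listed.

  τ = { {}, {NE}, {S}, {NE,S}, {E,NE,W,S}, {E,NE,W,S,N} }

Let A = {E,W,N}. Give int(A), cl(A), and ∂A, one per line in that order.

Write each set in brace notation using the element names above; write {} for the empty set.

int(A) = {}
cl(A)  = {E,W,N}
∂A     = {E,W,N}

interior: largest open inside A is {} (from {})
cl via duality: int({NE,S}) = {NE,S}, so X∖{NE,S} = {E,W,N}
cl∖int = {E,W,N}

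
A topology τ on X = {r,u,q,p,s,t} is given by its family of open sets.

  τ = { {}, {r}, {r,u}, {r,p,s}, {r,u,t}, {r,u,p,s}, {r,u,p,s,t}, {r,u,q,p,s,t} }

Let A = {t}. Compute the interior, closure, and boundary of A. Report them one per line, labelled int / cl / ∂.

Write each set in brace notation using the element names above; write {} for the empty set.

int(A) = {}
cl(A)  = {q,t}
∂A     = {q,t}

opens ⊆ A: {}; union → int = {}
complement {r,u,q,p,s}; its interior {r,u,p,s}; cl(A) = X∖{r,u,p,s} = {q,t}
boundary = {q,t} ∖ {} = {q,t}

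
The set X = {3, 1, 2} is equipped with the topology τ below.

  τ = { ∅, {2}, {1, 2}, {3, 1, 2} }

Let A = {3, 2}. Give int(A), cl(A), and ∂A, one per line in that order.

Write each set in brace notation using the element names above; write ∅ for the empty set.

int(A) = {2}
cl(A)  = {3, 1, 2}
∂A     = {3, 1}

opens ⊆ A: ∅, {2}; union → int = {2}
complement {1}; its interior ∅; cl(A) = X∖∅ = {3, 1, 2}
boundary = {3, 1, 2} ∖ {2} = {3, 1}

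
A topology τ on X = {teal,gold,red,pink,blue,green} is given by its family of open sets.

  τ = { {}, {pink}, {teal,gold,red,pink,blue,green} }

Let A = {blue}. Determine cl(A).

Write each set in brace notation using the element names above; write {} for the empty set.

closure: X∖int(X∖A) = X∖{pink} = {teal,gold,red,blue,green}

{teal,gold,red,blue,green}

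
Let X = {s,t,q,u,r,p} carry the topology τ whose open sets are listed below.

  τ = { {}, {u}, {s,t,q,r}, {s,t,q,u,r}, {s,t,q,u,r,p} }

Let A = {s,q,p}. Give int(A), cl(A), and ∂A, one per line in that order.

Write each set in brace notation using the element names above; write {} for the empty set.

int(A) = {}
cl(A)  = {s,t,q,r,p}
∂A     = {s,t,q,r,p}

open subsets of A: {}; so int(A) = {}
closure: X∖int(X∖A) = X∖{u} = {s,t,q,r,p}
∂A = {s,t,q,r,p} minus {} = {s,t,q,r,p}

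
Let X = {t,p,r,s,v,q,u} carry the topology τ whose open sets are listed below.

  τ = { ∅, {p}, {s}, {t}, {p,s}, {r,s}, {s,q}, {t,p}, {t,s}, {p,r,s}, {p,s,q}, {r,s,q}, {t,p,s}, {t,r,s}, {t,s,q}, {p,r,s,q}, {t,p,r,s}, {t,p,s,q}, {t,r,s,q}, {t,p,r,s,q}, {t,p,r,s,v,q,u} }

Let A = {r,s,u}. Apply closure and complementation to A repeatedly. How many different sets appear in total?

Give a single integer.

X∖A={t,p,v,q}, int(X∖A)={t,p}, hence cl(A)={r,s,v,q,u}
Orbit (k=closure, c=complement):
  1. A     = {r,s,u}
  2. kA    = {r,s,v,q,u}
  3. cA    = {t,p,v,q}
  4. ckA   = {t,p}
  5. kcA   = {t,p,v,q,u}
  6. kckA  = {t,p,v,u}
  7. ckcA  = {r,s}
  8. ckckA = {r,s,q}
(closed under both — stop)

8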